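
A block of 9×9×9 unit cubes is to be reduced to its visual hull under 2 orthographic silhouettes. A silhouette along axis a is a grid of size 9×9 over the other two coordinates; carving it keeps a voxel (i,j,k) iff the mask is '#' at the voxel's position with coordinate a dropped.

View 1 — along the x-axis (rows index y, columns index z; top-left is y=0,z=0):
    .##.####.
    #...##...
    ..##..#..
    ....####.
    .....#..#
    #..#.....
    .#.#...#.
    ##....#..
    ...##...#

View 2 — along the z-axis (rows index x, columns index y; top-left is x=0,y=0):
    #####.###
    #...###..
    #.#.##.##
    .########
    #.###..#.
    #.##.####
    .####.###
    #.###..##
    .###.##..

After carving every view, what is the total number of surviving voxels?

|visual hull| = 181

initial block: 9^3 = 729
step 1: project along x, AND mask (29/81) → |grid| = 261
step 2: project along z, AND mask (56/81) → |grid| = 181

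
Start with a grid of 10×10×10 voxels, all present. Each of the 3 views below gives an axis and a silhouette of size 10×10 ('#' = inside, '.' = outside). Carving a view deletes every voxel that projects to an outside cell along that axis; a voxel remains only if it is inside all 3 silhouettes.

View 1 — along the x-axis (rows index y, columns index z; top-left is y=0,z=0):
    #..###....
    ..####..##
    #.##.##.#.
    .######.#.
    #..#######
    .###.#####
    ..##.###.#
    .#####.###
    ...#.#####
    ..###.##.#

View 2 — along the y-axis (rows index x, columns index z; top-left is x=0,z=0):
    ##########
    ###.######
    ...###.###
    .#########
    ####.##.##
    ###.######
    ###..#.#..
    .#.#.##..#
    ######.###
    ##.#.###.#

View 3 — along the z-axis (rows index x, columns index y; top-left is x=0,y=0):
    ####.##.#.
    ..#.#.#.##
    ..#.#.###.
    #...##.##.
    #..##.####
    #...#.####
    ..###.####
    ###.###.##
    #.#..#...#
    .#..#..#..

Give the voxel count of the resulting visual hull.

voxel count = 276

before carving: 1000 voxels (10×10×10)
step 1: project along x, AND mask (65/100) → |grid| = 650
step 2: project along y, AND mask (77/100) → |grid| = 502
step 3: project along z, AND mask (57/100) → |grid| = 276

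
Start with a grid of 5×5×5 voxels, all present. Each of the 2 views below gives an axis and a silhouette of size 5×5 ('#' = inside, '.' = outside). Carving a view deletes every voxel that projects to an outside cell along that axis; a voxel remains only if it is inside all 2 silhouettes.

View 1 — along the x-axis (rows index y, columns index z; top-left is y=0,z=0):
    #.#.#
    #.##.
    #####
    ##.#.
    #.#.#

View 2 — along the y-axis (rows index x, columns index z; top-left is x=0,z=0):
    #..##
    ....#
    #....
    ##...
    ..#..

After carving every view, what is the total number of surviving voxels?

30 voxels

start: 5×5×5 = 125 voxels
step 1: project along x, AND mask (17/25) → |grid| = 85
step 2: project along y, AND mask (8/25) → |grid| = 30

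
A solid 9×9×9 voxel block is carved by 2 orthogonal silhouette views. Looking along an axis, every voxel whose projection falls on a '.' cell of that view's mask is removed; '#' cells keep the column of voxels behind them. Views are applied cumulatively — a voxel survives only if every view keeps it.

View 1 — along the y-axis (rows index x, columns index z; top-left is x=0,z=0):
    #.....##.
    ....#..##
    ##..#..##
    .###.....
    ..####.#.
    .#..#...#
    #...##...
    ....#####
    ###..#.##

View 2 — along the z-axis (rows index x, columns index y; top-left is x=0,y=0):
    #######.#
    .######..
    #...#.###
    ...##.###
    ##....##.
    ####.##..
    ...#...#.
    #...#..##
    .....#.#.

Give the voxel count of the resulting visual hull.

|visual hull| = 158

full grid |V| = 729
after view 1 [y-axis, 36 of 81 cells solid] → remaining = 324
after view 2 [z-axis, 42 of 81 cells solid] → remaining = 158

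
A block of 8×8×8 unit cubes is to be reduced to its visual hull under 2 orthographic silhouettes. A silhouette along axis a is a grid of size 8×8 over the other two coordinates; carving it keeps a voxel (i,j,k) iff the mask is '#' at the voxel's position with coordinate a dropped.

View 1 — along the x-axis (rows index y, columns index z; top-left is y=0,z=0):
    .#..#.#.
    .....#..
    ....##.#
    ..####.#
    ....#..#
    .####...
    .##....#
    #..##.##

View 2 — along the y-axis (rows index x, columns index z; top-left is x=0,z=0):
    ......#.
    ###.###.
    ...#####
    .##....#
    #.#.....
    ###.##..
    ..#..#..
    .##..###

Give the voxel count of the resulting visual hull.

remaining voxels: 92

before carving: 512 voxels (8×8×8)
  1. axis=0 (YZ plane), |mask|=26  ⇒  voxels=208
  2. axis=1 (XZ plane), |mask|=29  ⇒  voxels=92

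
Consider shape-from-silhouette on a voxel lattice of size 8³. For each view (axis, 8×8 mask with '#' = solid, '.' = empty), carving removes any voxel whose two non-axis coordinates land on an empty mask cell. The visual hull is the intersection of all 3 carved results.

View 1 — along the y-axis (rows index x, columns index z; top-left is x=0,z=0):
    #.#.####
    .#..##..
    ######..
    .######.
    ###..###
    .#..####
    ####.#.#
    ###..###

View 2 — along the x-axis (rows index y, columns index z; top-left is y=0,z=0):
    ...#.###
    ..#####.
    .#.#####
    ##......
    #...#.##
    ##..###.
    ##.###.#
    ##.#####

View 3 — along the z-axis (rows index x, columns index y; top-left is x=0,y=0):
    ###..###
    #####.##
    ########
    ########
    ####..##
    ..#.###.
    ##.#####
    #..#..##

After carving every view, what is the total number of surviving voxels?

initial block: 8^3 = 512
  1. axis=1 (XZ plane), |mask|=44  ⇒  voxels=352
  2. axis=0 (YZ plane), |mask|=39  ⇒  voxels=214
  3. axis=2 (XY plane), |mask|=50  ⇒  voxels=169

|visual hull| = 169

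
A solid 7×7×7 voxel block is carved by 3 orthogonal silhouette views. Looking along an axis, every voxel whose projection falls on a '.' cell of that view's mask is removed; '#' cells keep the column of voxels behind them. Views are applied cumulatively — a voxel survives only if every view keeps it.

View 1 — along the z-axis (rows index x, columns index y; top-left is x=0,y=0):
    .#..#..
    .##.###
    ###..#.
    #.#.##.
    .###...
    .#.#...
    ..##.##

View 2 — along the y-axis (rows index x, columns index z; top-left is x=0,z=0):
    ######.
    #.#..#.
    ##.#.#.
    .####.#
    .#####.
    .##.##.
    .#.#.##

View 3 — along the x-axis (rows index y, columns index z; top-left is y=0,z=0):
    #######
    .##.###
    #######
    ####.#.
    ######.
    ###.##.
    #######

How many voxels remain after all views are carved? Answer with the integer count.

full grid |V| = 343
after view 1 [z-axis, 24 of 49 cells solid] → remaining = 168
after view 2 [y-axis, 31 of 49 cells solid] → remaining = 102
after view 3 [x-axis, 42 of 49 cells solid] → remaining = 87

remaining voxels: 87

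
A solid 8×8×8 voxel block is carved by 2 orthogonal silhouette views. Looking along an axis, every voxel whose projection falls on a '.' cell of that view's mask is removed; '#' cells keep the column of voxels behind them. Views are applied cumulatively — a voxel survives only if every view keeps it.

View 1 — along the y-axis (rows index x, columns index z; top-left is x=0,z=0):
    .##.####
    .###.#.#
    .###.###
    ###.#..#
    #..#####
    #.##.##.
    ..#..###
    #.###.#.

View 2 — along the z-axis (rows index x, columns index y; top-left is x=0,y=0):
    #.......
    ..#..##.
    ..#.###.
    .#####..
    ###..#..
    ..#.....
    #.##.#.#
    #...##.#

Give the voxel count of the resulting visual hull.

139 voxels

initial block: 8^3 = 512
carve view 1 (along y, XZ-mask fill 42/64): 336 voxels remain
carve view 2 (along z, XY-mask fill 27/64): 139 voxels remain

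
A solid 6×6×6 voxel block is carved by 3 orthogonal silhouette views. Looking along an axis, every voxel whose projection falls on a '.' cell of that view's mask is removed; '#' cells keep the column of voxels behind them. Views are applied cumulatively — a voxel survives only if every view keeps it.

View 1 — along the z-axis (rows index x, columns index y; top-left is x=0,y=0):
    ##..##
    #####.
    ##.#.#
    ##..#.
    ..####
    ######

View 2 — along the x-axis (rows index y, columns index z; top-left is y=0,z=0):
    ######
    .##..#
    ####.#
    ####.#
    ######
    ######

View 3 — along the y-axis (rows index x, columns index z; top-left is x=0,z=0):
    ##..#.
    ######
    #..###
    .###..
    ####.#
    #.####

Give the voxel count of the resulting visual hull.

remaining voxels: 100

start: 6×6×6 = 216 voxels
  1. axis=2 (XY plane), |mask|=26  ⇒  voxels=156
  2. axis=0 (YZ plane), |mask|=31  ⇒  voxels=134
  3. axis=1 (XZ plane), |mask|=26  ⇒  voxels=100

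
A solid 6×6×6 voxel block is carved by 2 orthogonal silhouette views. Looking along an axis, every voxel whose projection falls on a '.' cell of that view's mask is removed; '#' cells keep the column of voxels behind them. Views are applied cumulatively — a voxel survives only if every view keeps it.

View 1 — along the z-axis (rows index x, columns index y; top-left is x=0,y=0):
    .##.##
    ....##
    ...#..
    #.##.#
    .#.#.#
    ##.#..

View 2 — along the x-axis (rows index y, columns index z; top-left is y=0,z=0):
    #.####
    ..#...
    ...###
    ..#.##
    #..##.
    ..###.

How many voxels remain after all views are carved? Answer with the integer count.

voxel count = 49

before carving: 216 voxels (6×6×6)
V1 z: intersect with XY mask (17 set) -- 102 left
V2 x: intersect with YZ mask (18 set) -- 49 left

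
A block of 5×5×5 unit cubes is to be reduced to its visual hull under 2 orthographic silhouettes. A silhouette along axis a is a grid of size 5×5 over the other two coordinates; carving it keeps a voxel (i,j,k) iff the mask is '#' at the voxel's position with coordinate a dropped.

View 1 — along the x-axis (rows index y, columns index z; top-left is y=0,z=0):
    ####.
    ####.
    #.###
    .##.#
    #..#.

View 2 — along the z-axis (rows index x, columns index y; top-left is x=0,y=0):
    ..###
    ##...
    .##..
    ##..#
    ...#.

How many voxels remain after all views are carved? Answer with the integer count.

initial block: 5^3 = 125
  1. axis=0 (YZ plane), |mask|=17  ⇒  voxels=85
  2. axis=2 (XY plane), |mask|=11  ⇒  voxels=38

voxel count = 38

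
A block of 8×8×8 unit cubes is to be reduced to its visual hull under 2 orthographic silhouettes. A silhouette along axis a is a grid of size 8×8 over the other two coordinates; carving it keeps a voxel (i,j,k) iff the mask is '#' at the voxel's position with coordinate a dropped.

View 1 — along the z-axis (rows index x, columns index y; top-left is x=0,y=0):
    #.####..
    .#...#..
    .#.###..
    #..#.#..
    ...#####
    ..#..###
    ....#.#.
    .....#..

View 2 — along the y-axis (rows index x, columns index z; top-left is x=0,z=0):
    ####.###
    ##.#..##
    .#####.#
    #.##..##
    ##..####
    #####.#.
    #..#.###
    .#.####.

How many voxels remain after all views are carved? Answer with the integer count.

initial block: 8^3 = 512
[1] z-view keeps 26 columns → grid now 208
[2] y-view keeps 45 columns → grid now 153

153 voxels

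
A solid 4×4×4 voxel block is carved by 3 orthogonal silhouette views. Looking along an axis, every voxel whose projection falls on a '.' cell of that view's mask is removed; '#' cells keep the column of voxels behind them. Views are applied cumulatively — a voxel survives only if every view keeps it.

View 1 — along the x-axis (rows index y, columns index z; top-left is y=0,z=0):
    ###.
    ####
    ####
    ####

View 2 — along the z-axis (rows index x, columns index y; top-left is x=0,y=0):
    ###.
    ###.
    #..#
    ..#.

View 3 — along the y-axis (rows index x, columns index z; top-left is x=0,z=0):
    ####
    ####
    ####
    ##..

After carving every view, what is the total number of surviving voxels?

before carving: 64 voxels (4×4×4)
V1 x: intersect with YZ mask (15 set) -- 60 left
V2 z: intersect with XY mask (9 set) -- 33 left
V3 y: intersect with XZ mask (14 set) -- 31 left

voxel count = 31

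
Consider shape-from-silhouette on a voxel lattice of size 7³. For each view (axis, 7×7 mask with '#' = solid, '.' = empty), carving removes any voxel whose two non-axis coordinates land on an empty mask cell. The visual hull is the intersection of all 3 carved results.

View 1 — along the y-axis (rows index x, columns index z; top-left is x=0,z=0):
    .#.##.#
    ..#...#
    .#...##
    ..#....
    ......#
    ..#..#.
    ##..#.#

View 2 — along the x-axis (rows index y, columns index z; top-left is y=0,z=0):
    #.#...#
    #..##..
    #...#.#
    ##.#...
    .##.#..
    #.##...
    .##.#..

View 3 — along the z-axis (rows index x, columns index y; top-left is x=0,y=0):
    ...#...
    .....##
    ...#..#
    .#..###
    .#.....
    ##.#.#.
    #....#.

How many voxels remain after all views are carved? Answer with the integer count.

remaining voxels: 14

start: 7×7×7 = 343 voxels
carve view 1 (along y, XZ-mask fill 17/49): 119 voxels remain
carve view 2 (along x, YZ-mask fill 21/49): 47 voxels remain
carve view 3 (along z, XY-mask fill 16/49): 14 voxels remain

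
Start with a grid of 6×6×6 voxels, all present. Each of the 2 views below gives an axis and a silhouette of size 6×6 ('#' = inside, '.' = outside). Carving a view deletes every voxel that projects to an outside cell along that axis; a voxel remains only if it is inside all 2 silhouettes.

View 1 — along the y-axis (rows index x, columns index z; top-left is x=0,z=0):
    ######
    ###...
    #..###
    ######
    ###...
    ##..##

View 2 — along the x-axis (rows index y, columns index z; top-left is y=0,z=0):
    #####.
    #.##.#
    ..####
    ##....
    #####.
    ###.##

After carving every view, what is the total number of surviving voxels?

remaining voxels: 110

full grid |V| = 216
carve view 1 (along y, XZ-mask fill 26/36): 156 voxels remain
carve view 2 (along x, YZ-mask fill 25/36): 110 voxels remain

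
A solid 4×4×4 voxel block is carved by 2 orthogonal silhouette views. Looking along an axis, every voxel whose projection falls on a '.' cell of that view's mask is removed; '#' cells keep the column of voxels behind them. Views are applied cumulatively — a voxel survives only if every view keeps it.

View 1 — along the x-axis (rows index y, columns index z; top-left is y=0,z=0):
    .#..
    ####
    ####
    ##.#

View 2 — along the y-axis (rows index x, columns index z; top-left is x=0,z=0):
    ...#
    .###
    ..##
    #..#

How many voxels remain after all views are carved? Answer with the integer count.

initial block: 4^3 = 64
V1 x: intersect with YZ mask (12 set) -- 48 left
V2 y: intersect with XZ mask (8 set) -- 23 left

23 voxels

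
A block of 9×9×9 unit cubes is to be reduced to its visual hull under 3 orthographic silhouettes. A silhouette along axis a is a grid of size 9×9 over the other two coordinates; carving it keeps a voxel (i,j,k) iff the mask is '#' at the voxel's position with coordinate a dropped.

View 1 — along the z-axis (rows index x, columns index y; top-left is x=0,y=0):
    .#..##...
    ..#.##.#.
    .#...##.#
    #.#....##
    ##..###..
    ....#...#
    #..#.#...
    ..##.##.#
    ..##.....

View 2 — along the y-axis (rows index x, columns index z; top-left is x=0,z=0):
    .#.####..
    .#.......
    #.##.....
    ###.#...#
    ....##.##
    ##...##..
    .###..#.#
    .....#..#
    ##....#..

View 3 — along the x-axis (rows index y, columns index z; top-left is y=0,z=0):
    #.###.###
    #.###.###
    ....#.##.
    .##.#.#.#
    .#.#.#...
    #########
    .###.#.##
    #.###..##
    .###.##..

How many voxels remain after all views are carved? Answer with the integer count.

before carving: 729 voxels (9×9×9)
V1 z: intersect with XY mask (32 set) -- 288 left
V2 y: intersect with XZ mask (32 set) -- 110 left
V3 x: intersect with YZ mask (51 set) -- 75 left

remaining voxels: 75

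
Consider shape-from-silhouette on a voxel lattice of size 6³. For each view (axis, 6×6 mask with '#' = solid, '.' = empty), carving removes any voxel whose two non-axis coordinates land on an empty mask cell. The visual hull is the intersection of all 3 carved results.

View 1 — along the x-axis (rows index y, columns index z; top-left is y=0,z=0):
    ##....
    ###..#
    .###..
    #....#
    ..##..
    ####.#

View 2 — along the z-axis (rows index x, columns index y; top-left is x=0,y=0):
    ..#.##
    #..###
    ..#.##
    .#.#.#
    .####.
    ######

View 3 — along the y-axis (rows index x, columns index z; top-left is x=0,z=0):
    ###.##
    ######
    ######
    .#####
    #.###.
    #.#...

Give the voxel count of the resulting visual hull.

51 voxels

start: 6×6×6 = 216 voxels
carve view 1 (along x, YZ-mask fill 18/36): 108 voxels remain
carve view 2 (along z, XY-mask fill 23/36): 71 voxels remain
carve view 3 (along y, XZ-mask fill 28/36): 51 voxels remain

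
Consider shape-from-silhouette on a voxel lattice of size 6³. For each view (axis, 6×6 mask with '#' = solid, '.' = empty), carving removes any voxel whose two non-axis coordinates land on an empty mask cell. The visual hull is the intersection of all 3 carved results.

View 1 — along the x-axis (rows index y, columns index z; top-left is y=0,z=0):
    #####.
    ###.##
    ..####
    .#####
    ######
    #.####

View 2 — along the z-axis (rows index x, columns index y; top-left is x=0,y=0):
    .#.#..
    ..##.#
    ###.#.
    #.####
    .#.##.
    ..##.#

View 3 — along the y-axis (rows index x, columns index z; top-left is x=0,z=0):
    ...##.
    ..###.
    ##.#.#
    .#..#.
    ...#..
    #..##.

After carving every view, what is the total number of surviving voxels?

start: 6×6×6 = 216 voxels
carve view 1 (along x, YZ-mask fill 30/36): 180 voxels remain
carve view 2 (along z, XY-mask fill 20/36): 99 voxels remain
carve view 3 (along y, XZ-mask fill 15/36): 41 voxels remain

remaining voxels: 41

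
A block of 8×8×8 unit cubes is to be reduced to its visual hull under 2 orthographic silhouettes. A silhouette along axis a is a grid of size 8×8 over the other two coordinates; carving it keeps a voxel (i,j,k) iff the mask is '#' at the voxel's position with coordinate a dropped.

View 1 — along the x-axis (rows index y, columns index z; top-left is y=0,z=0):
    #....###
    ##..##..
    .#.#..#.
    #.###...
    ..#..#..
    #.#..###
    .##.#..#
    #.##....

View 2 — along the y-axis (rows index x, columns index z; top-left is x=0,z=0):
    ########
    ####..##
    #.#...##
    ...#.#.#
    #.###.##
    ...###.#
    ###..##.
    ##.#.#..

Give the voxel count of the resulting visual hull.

|visual hull| = 147

initial block: 8^3 = 512
carve view 1 (along x, YZ-mask fill 29/64): 232 voxels remain
carve view 2 (along y, XZ-mask fill 40/64): 147 voxels remain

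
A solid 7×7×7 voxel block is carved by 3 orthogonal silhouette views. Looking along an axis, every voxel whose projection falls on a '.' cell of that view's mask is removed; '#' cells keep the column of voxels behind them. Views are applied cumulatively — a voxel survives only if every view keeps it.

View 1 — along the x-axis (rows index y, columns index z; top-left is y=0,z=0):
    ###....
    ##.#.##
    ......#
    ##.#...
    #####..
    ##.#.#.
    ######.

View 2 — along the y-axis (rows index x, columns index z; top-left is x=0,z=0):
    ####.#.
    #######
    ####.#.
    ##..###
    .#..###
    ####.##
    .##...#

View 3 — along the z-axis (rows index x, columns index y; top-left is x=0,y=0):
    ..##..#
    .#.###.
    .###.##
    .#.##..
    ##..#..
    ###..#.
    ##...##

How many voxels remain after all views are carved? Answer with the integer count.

voxel count = 76

initial block: 7^3 = 343
[1] x-view keeps 27 columns → grid now 189
[2] y-view keeps 35 columns → grid now 141
[3] z-view keeps 26 columns → grid now 76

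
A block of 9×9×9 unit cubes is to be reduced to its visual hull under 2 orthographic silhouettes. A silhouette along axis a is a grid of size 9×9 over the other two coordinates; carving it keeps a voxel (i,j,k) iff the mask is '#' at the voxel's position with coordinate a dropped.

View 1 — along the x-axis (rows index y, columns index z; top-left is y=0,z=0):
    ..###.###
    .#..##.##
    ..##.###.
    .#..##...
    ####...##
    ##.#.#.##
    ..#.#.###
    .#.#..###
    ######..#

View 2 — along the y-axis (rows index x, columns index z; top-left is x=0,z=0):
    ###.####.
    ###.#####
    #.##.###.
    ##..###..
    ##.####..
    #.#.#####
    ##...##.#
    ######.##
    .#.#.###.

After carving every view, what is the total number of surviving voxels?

before carving: 729 voxels (9×9×9)
step 1: project along x, AND mask (48/81) → |grid| = 432
step 2: project along y, AND mask (57/81) → |grid| = 292

voxel count = 292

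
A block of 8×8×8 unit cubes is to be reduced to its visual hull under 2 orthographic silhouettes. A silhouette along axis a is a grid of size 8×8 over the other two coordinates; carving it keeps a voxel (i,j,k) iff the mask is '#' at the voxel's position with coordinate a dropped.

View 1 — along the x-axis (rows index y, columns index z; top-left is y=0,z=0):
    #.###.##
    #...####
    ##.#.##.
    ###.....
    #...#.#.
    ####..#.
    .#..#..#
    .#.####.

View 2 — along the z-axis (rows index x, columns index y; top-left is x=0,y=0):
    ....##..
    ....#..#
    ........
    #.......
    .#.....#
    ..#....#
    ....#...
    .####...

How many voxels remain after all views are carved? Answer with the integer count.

before carving: 512 voxels (8×8×8)
after view 1 [x-axis, 35 of 64 cells solid] → remaining = 280
after view 2 [z-axis, 14 of 64 cells solid] → remaining = 61

61 voxels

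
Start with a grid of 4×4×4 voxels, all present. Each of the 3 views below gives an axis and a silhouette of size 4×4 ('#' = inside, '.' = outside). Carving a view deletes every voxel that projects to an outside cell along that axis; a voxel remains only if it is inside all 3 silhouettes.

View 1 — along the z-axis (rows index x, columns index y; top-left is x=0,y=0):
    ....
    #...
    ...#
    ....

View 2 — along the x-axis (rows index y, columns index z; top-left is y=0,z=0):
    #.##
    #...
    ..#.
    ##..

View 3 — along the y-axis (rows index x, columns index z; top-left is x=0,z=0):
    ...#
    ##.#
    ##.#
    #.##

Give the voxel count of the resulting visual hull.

|visual hull| = 4

initial block: 4^3 = 64
step 1: project along z, AND mask (2/16) → |grid| = 8
step 2: project along x, AND mask (7/16) → |grid| = 5
step 3: project along y, AND mask (10/16) → |grid| = 4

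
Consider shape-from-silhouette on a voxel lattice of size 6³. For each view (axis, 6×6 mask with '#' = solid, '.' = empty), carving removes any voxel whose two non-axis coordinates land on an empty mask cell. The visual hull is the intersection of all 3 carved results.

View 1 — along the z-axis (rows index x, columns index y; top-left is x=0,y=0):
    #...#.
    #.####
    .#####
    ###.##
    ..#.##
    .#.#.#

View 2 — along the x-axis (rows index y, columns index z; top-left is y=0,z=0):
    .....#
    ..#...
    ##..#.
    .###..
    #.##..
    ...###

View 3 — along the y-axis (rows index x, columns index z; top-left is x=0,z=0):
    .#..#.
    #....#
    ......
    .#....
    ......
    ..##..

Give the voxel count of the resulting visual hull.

full grid |V| = 216
after view 1 [z-axis, 23 of 36 cells solid] → remaining = 138
after view 2 [x-axis, 14 of 36 cells solid] → remaining = 57
after view 3 [y-axis, 7 of 36 cells solid] → remaining = 9

voxel count = 9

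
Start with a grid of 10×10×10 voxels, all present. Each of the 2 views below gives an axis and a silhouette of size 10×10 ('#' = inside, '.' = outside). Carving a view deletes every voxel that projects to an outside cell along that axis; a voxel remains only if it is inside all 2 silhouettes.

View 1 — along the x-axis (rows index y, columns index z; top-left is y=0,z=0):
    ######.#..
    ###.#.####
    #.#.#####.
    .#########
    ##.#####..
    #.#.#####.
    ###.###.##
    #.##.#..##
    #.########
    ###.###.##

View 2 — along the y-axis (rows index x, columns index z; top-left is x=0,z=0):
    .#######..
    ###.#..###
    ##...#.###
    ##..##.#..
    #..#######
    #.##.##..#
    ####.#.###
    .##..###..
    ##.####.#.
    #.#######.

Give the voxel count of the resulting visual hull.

voxel count = 515

start: 10×10×10 = 1000 voxels
  1. axis=0 (YZ plane), |mask|=76  ⇒  voxels=760
  2. axis=1 (XZ plane), |mask|=67  ⇒  voxels=515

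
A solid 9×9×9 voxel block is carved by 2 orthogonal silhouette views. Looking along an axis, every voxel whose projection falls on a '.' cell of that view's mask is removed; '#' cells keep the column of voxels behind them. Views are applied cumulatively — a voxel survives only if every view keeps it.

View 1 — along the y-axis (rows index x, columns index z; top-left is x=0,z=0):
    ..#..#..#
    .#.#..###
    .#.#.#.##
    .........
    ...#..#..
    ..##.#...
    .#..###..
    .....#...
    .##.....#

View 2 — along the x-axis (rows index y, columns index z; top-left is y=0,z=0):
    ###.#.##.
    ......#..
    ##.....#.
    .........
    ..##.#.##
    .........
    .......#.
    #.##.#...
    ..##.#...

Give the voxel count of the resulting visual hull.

remaining voxels: 66

before carving: 729 voxels (9×9×9)
after view 1 [y-axis, 26 of 81 cells solid] → remaining = 234
after view 2 [x-axis, 23 of 81 cells solid] → remaining = 66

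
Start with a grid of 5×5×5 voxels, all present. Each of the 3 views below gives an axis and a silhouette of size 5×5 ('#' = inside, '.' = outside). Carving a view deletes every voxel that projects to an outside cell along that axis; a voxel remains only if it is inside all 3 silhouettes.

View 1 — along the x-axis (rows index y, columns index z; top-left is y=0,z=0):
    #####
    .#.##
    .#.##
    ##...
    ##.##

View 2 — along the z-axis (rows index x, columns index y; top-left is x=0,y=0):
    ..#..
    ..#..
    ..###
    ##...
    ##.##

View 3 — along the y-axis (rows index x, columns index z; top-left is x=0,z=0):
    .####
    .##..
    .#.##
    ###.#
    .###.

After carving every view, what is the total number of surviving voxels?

voxel count = 25

start: 5×5×5 = 125 voxels
carve view 1 (along x, YZ-mask fill 17/25): 85 voxels remain
carve view 2 (along z, XY-mask fill 11/25): 37 voxels remain
carve view 3 (along y, XZ-mask fill 16/25): 25 voxels remain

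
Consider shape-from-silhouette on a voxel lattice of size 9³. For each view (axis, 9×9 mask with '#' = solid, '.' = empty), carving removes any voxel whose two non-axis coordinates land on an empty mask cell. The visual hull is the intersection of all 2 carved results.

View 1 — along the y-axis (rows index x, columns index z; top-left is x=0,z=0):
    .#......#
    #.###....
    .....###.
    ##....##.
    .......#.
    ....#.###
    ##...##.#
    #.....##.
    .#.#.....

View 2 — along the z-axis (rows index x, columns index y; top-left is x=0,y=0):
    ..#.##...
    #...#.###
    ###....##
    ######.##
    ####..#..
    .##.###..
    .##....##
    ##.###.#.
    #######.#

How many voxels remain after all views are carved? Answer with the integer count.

initial block: 9^3 = 729
[1] y-view keeps 28 columns → grid now 252
[2] z-view keeps 49 columns → grid now 152

|visual hull| = 152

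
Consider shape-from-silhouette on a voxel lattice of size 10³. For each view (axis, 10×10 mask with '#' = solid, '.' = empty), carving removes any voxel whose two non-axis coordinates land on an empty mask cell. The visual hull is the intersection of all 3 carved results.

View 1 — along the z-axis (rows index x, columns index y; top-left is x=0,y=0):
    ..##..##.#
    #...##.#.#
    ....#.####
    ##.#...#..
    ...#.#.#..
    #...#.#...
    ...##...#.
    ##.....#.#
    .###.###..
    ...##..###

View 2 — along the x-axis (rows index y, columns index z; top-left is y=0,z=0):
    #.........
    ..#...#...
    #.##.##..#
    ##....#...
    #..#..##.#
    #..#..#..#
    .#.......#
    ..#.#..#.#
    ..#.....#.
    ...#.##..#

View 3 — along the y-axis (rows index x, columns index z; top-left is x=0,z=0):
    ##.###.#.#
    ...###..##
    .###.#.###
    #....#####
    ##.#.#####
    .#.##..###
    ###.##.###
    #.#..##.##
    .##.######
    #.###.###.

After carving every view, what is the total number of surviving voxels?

before carving: 1000 voxels (10×10×10)
step 1: project along z, AND mask (43/100) → |grid| = 430
step 2: project along x, AND mask (33/100) → |grid| = 143
step 3: project along y, AND mask (68/100) → |grid| = 100

100 voxels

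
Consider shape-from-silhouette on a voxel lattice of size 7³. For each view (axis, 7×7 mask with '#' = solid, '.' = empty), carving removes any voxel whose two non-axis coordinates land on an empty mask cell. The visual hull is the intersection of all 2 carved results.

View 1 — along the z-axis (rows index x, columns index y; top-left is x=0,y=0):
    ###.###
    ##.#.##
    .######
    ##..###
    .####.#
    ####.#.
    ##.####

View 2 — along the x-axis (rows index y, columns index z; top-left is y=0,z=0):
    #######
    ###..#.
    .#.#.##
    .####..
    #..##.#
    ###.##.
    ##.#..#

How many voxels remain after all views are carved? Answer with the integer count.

voxel count = 173

initial block: 7^3 = 343
V1 z: intersect with XY mask (38 set) -- 266 left
V2 x: intersect with YZ mask (32 set) -- 173 left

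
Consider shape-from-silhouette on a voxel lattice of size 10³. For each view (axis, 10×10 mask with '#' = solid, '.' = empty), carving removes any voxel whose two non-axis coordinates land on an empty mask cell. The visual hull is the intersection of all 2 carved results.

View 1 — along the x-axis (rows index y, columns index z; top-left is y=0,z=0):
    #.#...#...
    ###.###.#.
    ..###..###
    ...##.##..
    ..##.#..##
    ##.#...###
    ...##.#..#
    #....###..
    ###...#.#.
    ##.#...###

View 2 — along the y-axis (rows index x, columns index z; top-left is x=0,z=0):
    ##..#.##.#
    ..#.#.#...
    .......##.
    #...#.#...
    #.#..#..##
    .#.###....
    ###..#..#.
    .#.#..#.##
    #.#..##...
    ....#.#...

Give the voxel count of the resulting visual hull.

|visual hull| = 195

full grid |V| = 1000
[1] x-view keeps 50 columns → grid now 500
[2] y-view keeps 39 columns → grid now 195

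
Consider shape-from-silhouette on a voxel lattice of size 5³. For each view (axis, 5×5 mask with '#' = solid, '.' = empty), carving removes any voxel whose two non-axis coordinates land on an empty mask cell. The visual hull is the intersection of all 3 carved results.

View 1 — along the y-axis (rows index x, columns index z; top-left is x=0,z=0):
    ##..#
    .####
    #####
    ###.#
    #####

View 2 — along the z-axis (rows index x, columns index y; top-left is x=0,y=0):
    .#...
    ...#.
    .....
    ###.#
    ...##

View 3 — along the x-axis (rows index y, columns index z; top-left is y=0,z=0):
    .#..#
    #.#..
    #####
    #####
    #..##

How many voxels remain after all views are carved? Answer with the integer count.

start: 5×5×5 = 125 voxels
after view 1 [y-axis, 21 of 25 cells solid] → remaining = 105
after view 2 [z-axis, 8 of 25 cells solid] → remaining = 33
after view 3 [x-axis, 17 of 25 cells solid] → remaining = 23

|visual hull| = 23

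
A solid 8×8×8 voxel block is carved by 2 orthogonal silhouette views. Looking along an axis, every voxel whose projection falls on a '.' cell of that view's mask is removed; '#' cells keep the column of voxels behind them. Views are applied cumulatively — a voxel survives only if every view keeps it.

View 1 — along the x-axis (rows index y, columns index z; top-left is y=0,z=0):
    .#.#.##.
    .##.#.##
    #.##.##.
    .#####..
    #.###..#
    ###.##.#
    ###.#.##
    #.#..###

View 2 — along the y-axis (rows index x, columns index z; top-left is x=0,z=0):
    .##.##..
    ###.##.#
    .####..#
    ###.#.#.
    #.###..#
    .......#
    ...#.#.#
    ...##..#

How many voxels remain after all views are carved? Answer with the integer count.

voxel count = 166

initial block: 8^3 = 512
  1. axis=0 (YZ plane), |mask|=41  ⇒  voxels=328
  2. axis=1 (XZ plane), |mask|=32  ⇒  voxels=166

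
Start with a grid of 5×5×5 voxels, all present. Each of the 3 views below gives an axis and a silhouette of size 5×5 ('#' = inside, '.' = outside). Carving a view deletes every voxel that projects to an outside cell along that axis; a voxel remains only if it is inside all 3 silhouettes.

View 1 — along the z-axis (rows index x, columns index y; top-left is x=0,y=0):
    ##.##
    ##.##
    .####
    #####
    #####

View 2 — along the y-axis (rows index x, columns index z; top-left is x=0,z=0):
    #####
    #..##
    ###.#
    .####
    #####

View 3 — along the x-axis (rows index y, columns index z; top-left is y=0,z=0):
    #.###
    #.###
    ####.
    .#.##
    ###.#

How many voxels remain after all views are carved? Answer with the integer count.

|visual hull| = 71

start: 5×5×5 = 125 voxels
after view 1 [z-axis, 22 of 25 cells solid] → remaining = 110
after view 2 [y-axis, 21 of 25 cells solid] → remaining = 93
after view 3 [x-axis, 19 of 25 cells solid] → remaining = 71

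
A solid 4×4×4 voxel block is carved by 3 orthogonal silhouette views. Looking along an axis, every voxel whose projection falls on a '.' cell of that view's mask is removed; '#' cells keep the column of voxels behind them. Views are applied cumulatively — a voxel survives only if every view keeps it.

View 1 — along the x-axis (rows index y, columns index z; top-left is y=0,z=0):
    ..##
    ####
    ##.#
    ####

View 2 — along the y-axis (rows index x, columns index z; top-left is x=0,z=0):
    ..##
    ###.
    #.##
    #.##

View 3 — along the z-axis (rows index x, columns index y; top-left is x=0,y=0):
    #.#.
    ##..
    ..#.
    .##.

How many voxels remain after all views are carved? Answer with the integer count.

|visual hull| = 14

initial block: 4^3 = 64
V1 x: intersect with YZ mask (13 set) -- 52 left
V2 y: intersect with XZ mask (11 set) -- 36 left
V3 z: intersect with XY mask (7 set) -- 14 left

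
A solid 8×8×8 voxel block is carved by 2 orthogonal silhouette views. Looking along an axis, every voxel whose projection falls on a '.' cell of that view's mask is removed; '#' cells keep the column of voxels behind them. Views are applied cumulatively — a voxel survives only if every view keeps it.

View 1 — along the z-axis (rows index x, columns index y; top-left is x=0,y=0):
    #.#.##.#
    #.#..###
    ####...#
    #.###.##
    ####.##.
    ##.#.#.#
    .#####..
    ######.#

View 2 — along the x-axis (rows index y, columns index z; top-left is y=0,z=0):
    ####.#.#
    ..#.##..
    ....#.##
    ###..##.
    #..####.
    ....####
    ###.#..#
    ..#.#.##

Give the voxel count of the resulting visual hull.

191 voxels

initial block: 8^3 = 512
carve view 1 (along z, XY-mask fill 44/64): 352 voxels remain
carve view 2 (along x, YZ-mask fill 35/64): 191 voxels remain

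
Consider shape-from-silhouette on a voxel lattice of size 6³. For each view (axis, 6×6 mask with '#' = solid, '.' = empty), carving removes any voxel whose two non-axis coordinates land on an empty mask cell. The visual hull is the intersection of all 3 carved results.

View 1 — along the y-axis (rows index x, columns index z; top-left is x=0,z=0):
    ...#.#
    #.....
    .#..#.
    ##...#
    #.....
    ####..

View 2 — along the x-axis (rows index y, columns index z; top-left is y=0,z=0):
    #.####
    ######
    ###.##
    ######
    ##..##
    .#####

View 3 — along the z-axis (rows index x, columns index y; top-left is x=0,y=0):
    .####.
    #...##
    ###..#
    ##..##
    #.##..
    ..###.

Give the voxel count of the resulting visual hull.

full grid |V| = 216
carve view 1 (along y, XZ-mask fill 13/36): 78 voxels remain
carve view 2 (along x, YZ-mask fill 31/36): 66 voxels remain
carve view 3 (along z, XY-mask fill 21/36): 37 voxels remain

37 voxels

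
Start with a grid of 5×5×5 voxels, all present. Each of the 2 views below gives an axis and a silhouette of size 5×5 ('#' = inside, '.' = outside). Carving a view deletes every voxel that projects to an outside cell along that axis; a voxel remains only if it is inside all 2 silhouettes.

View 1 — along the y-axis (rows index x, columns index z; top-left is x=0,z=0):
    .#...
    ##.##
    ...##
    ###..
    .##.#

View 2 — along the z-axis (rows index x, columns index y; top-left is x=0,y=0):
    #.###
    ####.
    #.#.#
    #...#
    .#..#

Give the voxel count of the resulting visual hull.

voxel count = 38

initial block: 5^3 = 125
carve view 1 (along y, XZ-mask fill 13/25): 65 voxels remain
carve view 2 (along z, XY-mask fill 15/25): 38 voxels remain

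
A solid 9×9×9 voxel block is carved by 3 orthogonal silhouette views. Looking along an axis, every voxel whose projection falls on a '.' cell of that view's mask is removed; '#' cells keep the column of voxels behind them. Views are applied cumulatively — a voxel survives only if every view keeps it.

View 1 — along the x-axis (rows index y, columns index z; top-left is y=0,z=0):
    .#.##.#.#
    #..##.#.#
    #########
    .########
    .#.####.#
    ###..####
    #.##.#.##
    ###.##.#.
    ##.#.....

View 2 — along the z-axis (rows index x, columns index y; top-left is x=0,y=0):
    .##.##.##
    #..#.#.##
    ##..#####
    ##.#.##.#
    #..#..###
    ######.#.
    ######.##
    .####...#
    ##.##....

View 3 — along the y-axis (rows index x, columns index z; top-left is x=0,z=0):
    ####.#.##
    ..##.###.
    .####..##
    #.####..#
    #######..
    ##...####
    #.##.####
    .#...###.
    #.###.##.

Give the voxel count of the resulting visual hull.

208 voxels

initial block: 9^3 = 729
[1] x-view keeps 55 columns → grid now 495
[2] z-view keeps 53 columns → grid now 315
[3] y-view keeps 54 columns → grid now 208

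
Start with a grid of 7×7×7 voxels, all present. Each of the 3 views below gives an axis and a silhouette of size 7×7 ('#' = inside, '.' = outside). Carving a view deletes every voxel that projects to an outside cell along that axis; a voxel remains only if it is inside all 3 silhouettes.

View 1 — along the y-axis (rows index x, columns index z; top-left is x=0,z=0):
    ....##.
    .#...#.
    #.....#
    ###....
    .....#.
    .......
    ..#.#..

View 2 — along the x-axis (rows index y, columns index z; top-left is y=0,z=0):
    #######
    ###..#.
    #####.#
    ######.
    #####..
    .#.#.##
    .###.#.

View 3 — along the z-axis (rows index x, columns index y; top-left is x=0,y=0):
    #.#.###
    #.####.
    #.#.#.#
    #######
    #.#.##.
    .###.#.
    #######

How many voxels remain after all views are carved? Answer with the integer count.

full grid |V| = 343
carve view 1 (along y, XZ-mask fill 12/49): 84 voxels remain
carve view 2 (along x, YZ-mask fill 36/49): 62 voxels remain
carve view 3 (along z, XY-mask fill 36/49): 49 voxels remain

|visual hull| = 49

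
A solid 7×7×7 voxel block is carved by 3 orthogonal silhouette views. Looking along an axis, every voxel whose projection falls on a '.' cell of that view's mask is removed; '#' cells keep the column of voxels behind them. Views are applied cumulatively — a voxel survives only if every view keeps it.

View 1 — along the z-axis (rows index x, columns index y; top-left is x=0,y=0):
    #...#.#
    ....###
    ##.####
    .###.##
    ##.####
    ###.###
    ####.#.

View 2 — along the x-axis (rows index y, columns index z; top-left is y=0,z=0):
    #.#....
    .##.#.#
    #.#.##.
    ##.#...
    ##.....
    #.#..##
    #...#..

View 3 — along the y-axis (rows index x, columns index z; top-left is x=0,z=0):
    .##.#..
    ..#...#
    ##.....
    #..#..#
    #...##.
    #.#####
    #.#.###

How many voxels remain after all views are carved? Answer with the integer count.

remaining voxels: 58

initial block: 7^3 = 343
[1] z-view keeps 34 columns → grid now 238
[2] x-view keeps 21 columns → grid now 100
[3] y-view keeps 24 columns → grid now 58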